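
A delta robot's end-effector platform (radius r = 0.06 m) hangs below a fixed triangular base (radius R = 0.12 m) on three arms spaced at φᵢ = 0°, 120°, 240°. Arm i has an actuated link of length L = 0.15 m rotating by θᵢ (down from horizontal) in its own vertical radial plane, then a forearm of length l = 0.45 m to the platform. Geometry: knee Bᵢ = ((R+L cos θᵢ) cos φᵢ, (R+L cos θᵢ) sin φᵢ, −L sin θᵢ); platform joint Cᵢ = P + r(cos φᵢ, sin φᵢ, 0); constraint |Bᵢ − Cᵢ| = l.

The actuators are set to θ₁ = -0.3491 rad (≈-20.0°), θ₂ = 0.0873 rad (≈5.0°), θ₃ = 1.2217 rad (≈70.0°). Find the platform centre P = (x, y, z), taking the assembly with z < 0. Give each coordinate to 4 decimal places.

arm 1 at φ=0.0°: ρ1 = 0.2010;  O1 = (0.2010, 0.0000, 0.0513)
O2 = (0.2094·cos120.0°, 0.2094·sin120.0°, -0.0131) = (-0.1047, 0.1814, -0.0131)
arm 3 at φ=240.0°: ρ3 = 0.1113;  O3 = (-0.0557, -0.0964, -0.1410)
|O₂|²−|O₁|² = 0.0010;  |O₃|²−|O₁|² = -0.0108
linear system: -0.6113x+0.3627y = 0.0010−-0.1288z; -0.5132x+-0.1928y = -0.0108−-0.3845z
Cramer: x(z) = 0.0122-0.5404z;  y(z) = 0.0233-0.5558z
sphere 1 gives Az²+Bz+C=0 with A=1.6010, B=0.0755, C=-0.1637;  B²−4AC=1.0540;  roots -0.3442, 0.2971;  negative root z = -0.3442
x = 0.1982, y = 0.2147

(0.1982, 0.2147, -0.3442)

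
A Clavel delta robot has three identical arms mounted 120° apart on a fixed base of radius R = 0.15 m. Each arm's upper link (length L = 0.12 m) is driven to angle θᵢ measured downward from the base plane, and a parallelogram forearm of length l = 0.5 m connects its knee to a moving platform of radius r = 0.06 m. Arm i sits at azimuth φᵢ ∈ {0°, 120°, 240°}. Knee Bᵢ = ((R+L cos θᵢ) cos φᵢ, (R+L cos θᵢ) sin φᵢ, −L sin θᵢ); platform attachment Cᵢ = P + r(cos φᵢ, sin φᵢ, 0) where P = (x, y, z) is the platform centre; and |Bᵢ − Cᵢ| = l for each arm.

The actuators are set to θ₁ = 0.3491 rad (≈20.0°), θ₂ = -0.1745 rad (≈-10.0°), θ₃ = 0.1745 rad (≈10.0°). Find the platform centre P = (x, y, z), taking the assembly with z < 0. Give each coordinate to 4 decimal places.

(-0.0633, 0.0533, -0.4610)

arm 1 at φ=0.0°: e+L cos θ1 = 0.2028;  S1 = (0.2028, 0.0000, -0.0410)
φ2=120.0°: virtual centre (-0.1041, 0.1803, 0.0208), radius l
arm 3 at φ=240.0°: e+L cos θ3 = 0.2082;  S3 = (-0.1041, -0.1803, -0.0208)
|S₂|²−|S₁|² = 0.0010;  |S₃|²−|S₁|² = 0.0010
linear system: -0.6137x+0.3606y = 0.0010−0.1238z; -0.6137x+-0.3606y = 0.0010−0.0404z
det = 0.4426;  x = -0.0016+0.1338z,  y = 0.0000+-0.1156z
sphere 1 gives Az²+Bz+C=0 with A=1.0312, B=0.0274, C=-0.2066;  B²−4AC=0.8528;  roots -0.4610, 0.4344;  negative root z = -0.4610
x = -0.0633, y = 0.0533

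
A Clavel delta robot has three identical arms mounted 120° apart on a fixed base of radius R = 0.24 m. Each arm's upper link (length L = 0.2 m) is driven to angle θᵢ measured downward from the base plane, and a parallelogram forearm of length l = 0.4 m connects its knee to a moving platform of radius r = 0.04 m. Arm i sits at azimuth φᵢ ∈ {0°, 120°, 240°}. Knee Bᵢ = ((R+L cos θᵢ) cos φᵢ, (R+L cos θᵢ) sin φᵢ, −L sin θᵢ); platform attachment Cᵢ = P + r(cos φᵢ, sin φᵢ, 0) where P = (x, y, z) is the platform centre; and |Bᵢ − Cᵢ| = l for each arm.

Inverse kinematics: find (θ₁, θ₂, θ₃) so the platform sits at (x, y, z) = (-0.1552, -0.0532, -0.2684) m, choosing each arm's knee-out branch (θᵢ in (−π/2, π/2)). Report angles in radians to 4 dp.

θ₁ = 1.3961, θ₂ = 0.6106, θ₃ = 0.0002

arm 1 (φ=0.0°): x'=-0.1552, y'=-0.0532
  A cos θ + B sin θ = C:  0.3552·cos θ + -0.2684·sin θ = -0.2026
  γ=atan2(-0.2684,0.3552)=-0.6471;  ψ=arccos(-0.4551)=2.0432;  θ1=γ+ψ≈1.3961
arm 2 (φ=120.0°): x'=0.0315, y'=0.1610
  A=0.1685, B=-0.2684, C=(l²−L²−A²−y'²−z²)/(2L)=-0.0159
  θ2 = atan2(B,A) + arccos(C/0.3169) = 0.6106
φ3=240.0° → target in arm frame (0.1237, -0.1078)
  e−x'=0.0763;  (l²−L²−(e−x')²−y'²−z²)/2L = 0.0763
  γ=atan2(-0.2684,0.0763)=-1.2937;  ψ=arccos(0.2734)=1.2939;  θ3=γ+ψ≈0.0002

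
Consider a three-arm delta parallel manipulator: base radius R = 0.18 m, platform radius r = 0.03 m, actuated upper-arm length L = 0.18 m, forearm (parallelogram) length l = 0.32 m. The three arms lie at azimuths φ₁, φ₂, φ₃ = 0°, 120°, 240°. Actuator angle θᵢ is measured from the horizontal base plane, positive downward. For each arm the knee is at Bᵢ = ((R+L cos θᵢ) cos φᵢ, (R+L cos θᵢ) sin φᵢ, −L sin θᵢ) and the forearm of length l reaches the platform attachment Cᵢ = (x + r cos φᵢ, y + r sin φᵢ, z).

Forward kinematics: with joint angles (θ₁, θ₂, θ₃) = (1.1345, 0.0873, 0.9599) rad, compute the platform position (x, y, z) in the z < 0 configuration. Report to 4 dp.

arm 1 at φ=0.0°: (R−r)+L cos θ1 = 0.2261;  S1 = (0.2261, 0.0000, -0.1631)
arm 2 at φ=120.0°: (R−r)+L cos θ2 = 0.3293;  S2 = (-0.1647, 0.2852, -0.0157)
S3 = (0.2532·cos240.0°, 0.2532·sin240.0°, -0.1474) = (-0.1266, -0.2193, -0.1474)
subtract pairs → two planes through P
plane₁₂: -0.7814x+0.5704y+0.2949z = 0.0310
det = 0.7451;  x = -0.0245+0.1976z,  y = 0.0208+-0.2462z
sphere 1 gives Az²+Bz+C=0 with A=1.0997, B=0.2170, C=-0.0126;  B²−4AC=0.1024;  roots -0.2442, 0.0469;  negative root z = -0.2442
x = -0.0727, y = 0.0809

(-0.0727, 0.0809, -0.2442)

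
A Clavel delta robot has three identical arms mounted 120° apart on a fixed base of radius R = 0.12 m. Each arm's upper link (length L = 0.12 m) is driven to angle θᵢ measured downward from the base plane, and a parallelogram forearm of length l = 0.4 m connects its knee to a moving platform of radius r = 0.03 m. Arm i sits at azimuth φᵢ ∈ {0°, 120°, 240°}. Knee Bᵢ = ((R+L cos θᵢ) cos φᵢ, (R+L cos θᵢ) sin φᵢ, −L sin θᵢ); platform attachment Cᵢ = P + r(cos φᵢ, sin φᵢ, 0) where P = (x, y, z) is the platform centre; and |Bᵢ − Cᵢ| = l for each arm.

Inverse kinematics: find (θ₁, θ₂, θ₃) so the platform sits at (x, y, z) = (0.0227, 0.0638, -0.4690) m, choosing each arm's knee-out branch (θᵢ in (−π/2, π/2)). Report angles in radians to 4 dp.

θ₁ = 0.9602, θ₂ = 0.8730, θ₃ = 1.3096

φ1=0.0° → target in arm frame (0.0227, 0.0638)
  e−x'=0.0673;  (l²−L²−(e−x')²−y'²−z²)/2L = -0.3457
  θ1 = atan2(B,A) + arccos(C/0.4738) = 0.9602
φ2=120.0° → target in arm frame (0.0439, -0.0516)
  e−x'=0.0461;  (l²−L²−(e−x')²−y'²−z²)/2L = -0.3298
  √(A²+B²)=0.4713;  θ2 = -1.4728+2.3459 ≈ 0.8730
φ3=240.0° → target in arm frame (-0.0666, -0.0122)
  A cos θ + B sin θ = C:  0.1566·cos θ + -0.4690·sin θ = -0.4126
  γ=atan2(-0.4690,0.1566)=-1.2485;  ψ=arccos(-0.8345)=2.5581;  θ3=γ+ψ≈1.3096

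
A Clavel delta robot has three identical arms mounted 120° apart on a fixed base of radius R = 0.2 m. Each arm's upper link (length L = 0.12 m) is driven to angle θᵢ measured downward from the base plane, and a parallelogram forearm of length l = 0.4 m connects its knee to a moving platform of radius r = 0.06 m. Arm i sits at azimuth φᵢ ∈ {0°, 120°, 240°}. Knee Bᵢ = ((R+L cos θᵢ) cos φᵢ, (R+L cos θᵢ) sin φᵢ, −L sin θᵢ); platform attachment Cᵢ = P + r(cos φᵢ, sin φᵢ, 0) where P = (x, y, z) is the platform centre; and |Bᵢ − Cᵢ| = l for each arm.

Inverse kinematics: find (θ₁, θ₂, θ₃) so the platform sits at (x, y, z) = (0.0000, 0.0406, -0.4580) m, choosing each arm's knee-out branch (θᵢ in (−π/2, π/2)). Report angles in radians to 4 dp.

θ₁ = 1.1343, θ₂ = 0.9594, θ₃ = 1.3085

φ1=0.0° → target in arm frame (0.0000, 0.0406)
  e−x'=0.1400;  (l²−L²−(e−x')²−y'²−z²)/2L = -0.3559
  √(A²+B²)=0.4789;  θ1 = -1.2741+2.4085 ≈ 1.1343
arm 2 (φ=120.0°): x'=0.0352, y'=-0.0203
  A cos θ + B sin θ = C:  0.1048·cos θ + -0.4580·sin θ = -0.3149
  γ=atan2(-0.4580,0.1048)=-1.3458;  ψ=arccos(-0.6701)=2.3052;  θ2=γ+ψ≈0.9594
rotate P by −φ3: (-0.0352, -0.0203, -0.4580)
  A=0.1752, B=-0.4580, C=(l²−L²−A²−y'²−z²)/(2L)=-0.3969
  γ=atan2(-0.4580,0.1752)=-1.2055;  ψ=arccos(-0.8094)=2.5140;  θ3=γ+ψ≈1.3085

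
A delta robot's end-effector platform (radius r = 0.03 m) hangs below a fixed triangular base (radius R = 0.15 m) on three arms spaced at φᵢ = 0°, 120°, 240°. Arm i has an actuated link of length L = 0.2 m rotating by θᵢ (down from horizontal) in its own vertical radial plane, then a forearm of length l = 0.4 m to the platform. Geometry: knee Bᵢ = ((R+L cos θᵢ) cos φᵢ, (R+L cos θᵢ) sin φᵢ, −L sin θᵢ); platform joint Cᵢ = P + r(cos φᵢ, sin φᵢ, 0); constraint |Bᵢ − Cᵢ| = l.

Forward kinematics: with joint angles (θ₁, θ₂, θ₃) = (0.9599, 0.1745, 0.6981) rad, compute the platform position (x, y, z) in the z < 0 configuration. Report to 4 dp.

(-0.0960, 0.0752, -0.3758)

arm 1 at φ=0.0°: (R−r)+L cos θ1 = 0.2347;  centre 1 = (0.2347, 0.0000, -0.1638)
arm 2 at φ=120.0°: (R−r)+L cos θ2 = 0.3170;  centre 2 = (-0.1585, 0.2745, -0.0347)
centre 3 = (0.2732·cos240.0°, 0.2732·sin240.0°, -0.1286) = (-0.1366, -0.2366, -0.1286)
subtract pairs → two planes through P
linear system: -0.7864x+0.5490y = 0.0197−0.2582z; -0.7427x+-0.4732y = 0.0092−0.0705z
Cramer: x(z) = -0.0185+0.2063z;  y(z) = 0.0095-0.1747z
into |P−centre ₁|² = l²: 1.0731z² + 0.2198z + -0.0690 = 0;  Δ = 0.3443;  z = -0.3758 or 0.1710 → z<0 root = -0.3758
x = -0.0960, y = 0.0752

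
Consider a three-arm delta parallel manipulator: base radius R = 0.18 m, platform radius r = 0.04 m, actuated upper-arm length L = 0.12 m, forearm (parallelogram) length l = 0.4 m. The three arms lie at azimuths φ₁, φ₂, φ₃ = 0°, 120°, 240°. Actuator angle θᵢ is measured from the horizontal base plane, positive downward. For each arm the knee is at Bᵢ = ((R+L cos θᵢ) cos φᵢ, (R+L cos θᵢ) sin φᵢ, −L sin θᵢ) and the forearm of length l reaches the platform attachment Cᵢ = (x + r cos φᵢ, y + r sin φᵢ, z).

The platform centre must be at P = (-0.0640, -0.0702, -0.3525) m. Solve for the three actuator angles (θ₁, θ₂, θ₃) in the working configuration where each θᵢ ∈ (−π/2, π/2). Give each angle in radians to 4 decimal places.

rotate P by −φ1: (-0.0640, -0.0702, -0.3525)
  A=0.2040, B=-0.3525, C=(l²−L²−A²−y'²−z²)/(2L)=-0.1050
  θ1 = atan2(B,A) + arccos(C/0.4073) = 0.7854
rotate P by −φ2: (-0.0288, 0.0905, -0.3525)
  e−x'=0.1688;  (l²−L²−(e−x')²−y'²−z²)/2L = -0.0639
  γ=atan2(-0.3525,0.1688)=-1.1242;  ψ=arccos(-0.1636)=1.7351;  θ2=γ+ψ≈0.6109
arm 3 (φ=240.0°): x'=0.0928, y'=-0.0203
  e−x'=0.0472;  (l²−L²−(e−x')²−y'²−z²)/2L = 0.0779
  γ=atan2(-0.3525,0.0472)=-1.4377;  ψ=arccos(0.2191)=1.3499;  θ3=γ+ψ≈-0.0878

θ₁ = 0.7854, θ₂ = 0.6109, θ₃ = -0.0878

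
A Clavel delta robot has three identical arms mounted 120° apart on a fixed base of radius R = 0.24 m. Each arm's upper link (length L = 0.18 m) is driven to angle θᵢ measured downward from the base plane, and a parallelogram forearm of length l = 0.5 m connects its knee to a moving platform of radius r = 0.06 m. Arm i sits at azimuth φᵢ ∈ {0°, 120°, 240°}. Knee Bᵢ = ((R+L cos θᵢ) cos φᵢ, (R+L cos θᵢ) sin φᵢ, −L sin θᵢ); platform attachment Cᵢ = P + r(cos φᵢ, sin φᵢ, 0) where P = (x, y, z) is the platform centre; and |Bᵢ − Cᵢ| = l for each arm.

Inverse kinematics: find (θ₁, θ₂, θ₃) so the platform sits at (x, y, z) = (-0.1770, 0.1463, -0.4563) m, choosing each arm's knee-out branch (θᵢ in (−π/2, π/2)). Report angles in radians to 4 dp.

θ₁ = 1.3963, θ₂ = -0.0875, θ₃ = 0.9599

φ1=0.0° → target in arm frame (-0.1770, 0.1463)
  A=0.3570, B=-0.4563, C=(l²−L²−A²−y'²−z²)/(2L)=-0.3874
  γ=atan2(-0.4563,0.3570)=-0.9069;  ψ=arccos(-0.6687)=2.3032;  θ1=γ+ψ≈1.3963
arm 2 (φ=120.0°): x'=0.2152, y'=0.0801
  A cos θ + B sin θ = C:  -0.0352·cos θ + -0.4563·sin θ = 0.0048
  θ2 = atan2(B,A) + arccos(C/0.4577) = -0.0875
φ3=240.0° → target in arm frame (-0.0382, -0.2264)
  A cos θ + B sin θ = C:  0.2182·cos θ + -0.4563·sin θ = -0.2486
  γ=atan2(-0.4563,0.2182)=-1.1247;  ψ=arccos(-0.4915)=2.0846;  θ3=γ+ψ≈0.9599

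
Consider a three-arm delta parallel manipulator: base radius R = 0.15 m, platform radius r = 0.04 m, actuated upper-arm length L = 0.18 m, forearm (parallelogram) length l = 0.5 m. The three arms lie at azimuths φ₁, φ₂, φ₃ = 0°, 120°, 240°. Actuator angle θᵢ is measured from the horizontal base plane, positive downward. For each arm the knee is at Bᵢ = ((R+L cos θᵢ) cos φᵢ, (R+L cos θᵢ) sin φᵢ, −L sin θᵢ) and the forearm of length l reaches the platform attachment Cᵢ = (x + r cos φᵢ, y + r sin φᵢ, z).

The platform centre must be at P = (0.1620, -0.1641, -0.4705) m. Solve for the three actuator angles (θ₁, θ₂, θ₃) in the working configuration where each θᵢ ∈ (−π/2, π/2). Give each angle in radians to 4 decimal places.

arm 1 (φ=0.0°): x'=0.1620, y'=-0.1641
  A=-0.0520, B=-0.4705, C=(l²−L²−A²−y'²−z²)/(2L)=-0.0928
  √(A²+B²)=0.4734;  θ1 = -1.6809+1.7681 ≈ 0.0872
arm 2 (φ=120.0°): x'=-0.2231, y'=-0.0582
  A=0.3331, B=-0.4705, C=(l²−L²−A²−y'²−z²)/(2L)=-0.3281
  √(A²+B²)=0.5765;  θ2 = -0.9547+2.1763 ≈ 1.2216
rotate P by −φ3: (0.0611, 0.2223, -0.4705)
  e−x'=0.0489;  (l²−L²−(e−x')²−y'²−z²)/2L = -0.1544
  θ3 = atan2(B,A) + arccos(C/0.4730) = 0.4361

θ₁ = 0.0872, θ₂ = 1.2216, θ₃ = 0.4361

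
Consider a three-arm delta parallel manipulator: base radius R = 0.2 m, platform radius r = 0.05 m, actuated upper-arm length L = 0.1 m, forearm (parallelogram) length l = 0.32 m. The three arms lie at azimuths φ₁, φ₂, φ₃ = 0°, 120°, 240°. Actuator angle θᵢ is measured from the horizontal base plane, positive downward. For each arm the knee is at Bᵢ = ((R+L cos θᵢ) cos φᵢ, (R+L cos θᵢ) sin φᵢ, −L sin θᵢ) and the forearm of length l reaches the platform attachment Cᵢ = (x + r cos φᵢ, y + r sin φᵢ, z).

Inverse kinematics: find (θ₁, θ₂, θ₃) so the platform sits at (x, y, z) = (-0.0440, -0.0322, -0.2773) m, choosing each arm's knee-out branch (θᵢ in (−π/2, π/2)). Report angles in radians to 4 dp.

rotate P by −φ1: (-0.0440, -0.0322, -0.2773)
  A cos θ + B sin θ = C:  0.1940·cos θ + -0.2773·sin θ = -0.1158
  γ=atan2(-0.2773,0.1940)=-0.9603;  ψ=arccos(-0.3423)=1.9202;  θ1=γ+ψ≈0.9598
arm 2 (φ=120.0°): x'=-0.0059, y'=0.0542
  e−x'=0.1559;  (l²−L²−(e−x')²−y'²−z²)/2L = -0.0587
  √(A²+B²)=0.3181;  θ2 = -1.0587+1.7563 ≈ 0.6976
φ3=240.0° → target in arm frame (0.0499, -0.0220)
  A=0.1001, B=-0.2773, C=(l²−L²−A²−y'²−z²)/(2L)=0.0250
  √(A²+B²)=0.2948;  θ3 = -1.2243+1.4859 ≈ 0.2616

θ₁ = 0.9598, θ₂ = 0.6976, θ₃ = 0.2616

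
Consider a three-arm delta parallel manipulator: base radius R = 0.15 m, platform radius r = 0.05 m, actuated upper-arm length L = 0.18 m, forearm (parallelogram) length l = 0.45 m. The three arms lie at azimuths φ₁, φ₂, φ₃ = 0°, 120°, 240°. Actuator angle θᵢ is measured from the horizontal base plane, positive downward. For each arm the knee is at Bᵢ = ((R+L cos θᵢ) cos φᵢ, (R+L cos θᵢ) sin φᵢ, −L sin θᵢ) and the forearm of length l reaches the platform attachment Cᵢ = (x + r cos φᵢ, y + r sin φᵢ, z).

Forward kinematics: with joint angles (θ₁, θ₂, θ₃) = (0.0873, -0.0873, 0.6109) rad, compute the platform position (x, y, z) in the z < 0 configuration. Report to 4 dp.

(0.0332, 0.1065, -0.3771)

φ1=0.0°: virtual centre (0.2793, 0.0000, -0.0157), radius l
arm 2 at φ=120.0°: e+L cos θ2 = 0.2793;  centre 2 = (-0.1397, 0.2419, 0.0157)
centre 3 = (0.2474·cos240.0°, 0.2474·sin240.0°, -0.1032) = (-0.1237, -0.2143, -0.1032)
|centre ₂|²−|centre ₁|² = 0.0000;  |centre ₃|²−|centre ₁|² = -0.0064
[-0.8379 0.4838 0.0628]·P = 0.0000;  [-0.8061 -0.4286 -0.1751]·P = -0.0064
det = 0.7491;  x = 0.0041+-0.0772z,  y = 0.0071+-0.2634z
sphere 1 gives Az²+Bz+C=0 with A=1.0754, B=0.0701, C=-0.1265;  B²−4AC=0.5489;  roots -0.3771, 0.3119;  negative root z = -0.3771
x = 0.0332, y = 0.1065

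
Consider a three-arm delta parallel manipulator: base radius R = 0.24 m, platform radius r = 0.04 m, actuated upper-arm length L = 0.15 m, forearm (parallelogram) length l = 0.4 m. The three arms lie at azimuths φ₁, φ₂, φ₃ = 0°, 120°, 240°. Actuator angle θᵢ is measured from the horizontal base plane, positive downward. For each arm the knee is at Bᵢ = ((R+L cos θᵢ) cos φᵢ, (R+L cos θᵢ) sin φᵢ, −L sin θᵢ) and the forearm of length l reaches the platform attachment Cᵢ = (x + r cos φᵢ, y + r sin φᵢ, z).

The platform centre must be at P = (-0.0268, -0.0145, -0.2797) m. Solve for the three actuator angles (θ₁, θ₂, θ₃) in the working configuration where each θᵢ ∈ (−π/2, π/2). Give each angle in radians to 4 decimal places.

θ₁ = 0.6107, θ₂ = 0.4364, θ₃ = 0.2617

rotate P by −φ1: (-0.0268, -0.0145, -0.2797)
  A cos θ + B sin θ = C:  0.2268·cos θ + -0.2797·sin θ = 0.0254
  √(A²+B²)=0.3601;  θ1 = -0.8895+1.5002 ≈ 0.6107
arm 2 (φ=120.0°): x'=0.0008, y'=0.0305
  A=0.1992, B=-0.2797, C=(l²−L²−A²−y'²−z²)/(2L)=0.0623
  θ2 = atan2(B,A) + arccos(C/0.3434) = 0.4364
φ3=240.0° → target in arm frame (0.0260, -0.0160)
  A cos θ + B sin θ = C:  0.1740·cos θ + -0.2797·sin θ = 0.0957
  γ=atan2(-0.2797,0.1740)=-1.0142;  ψ=arccos(0.2906)=1.2759;  θ3=γ+ψ≈0.2617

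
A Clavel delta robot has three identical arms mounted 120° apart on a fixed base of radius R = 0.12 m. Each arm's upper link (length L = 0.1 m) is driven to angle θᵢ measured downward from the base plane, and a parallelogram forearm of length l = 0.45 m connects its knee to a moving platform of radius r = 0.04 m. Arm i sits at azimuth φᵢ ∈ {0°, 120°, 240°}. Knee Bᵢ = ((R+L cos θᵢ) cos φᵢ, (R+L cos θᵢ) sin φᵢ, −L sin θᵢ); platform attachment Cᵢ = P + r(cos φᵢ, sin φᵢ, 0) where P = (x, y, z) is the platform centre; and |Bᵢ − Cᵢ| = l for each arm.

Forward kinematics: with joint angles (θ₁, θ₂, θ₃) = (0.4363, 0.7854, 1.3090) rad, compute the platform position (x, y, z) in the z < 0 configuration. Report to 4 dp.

(0.1059, 0.0827, -0.4798)

S1 = (0.1706·cos0.0°, 0.1706·sin0.0°, -0.0423) = (0.1706, 0.0000, -0.0423)
arm 2 at φ=120.0°: (R−r)+L cos θ2 = 0.1507;  S2 = (-0.0754, 0.1305, -0.0707)
φ3=240.0°: virtual centre (-0.0529, -0.0917, -0.0966), radius l
|S₂|²−|S₁|² = -0.0032;  |S₃|²−|S₁|² = -0.0104
[-0.4920 0.2610 -0.0569]·P = -0.0032;  [-0.4471 -0.1834 -0.1087]·P = -0.0104
Cramer: x(z) = 0.0159-0.1875z;  y(z) = 0.0177-0.1354z
quadratic in z: (1.0535)z²+(0.1377)z+(-0.1765)=0, √Δ=0.8732 → z ∈ {-0.4798, 0.3491}; z = -0.4798 (taking z<0)
x = 0.1059, y = 0.0827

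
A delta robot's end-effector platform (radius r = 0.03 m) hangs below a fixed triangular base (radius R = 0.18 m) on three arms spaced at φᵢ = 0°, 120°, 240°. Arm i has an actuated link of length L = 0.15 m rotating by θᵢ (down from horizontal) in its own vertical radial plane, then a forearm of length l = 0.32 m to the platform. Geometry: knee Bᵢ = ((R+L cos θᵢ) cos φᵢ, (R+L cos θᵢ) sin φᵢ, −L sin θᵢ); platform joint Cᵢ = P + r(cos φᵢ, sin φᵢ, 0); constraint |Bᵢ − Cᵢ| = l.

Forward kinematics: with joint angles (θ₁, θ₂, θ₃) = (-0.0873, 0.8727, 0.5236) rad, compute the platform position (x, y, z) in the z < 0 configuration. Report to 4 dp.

φ1=0.0°: virtual centre (0.2994, 0.0000, 0.0131), radius l
O2 = (0.2464·cos120.0°, 0.2464·sin120.0°, -0.1149) = (-0.1232, 0.2134, -0.1149)
arm 3 at φ=240.0°: ρ3 = 0.2799;  O3 = (-0.1400, -0.2424, -0.0750)
|O₂|²−|O₁|² = -0.0159;  |O₃|²−|O₁|² = -0.0059
[-0.8453 0.4268 -0.2560]·P = -0.0159;  [-0.8788 -0.4848 -0.1762]·P = -0.0059
det = 0.7849;  x = 0.0130+-0.2539z,  y = -0.0115+0.0969z
into |P−O₁|² = l²: 1.0739z² + 0.1171z + -0.0201 = 0;  Δ = 0.0999;  z = -0.2017 or 0.0926 → z<0 root = -0.2017
x = 0.0642, y = -0.0310

(0.0642, -0.0310, -0.2017)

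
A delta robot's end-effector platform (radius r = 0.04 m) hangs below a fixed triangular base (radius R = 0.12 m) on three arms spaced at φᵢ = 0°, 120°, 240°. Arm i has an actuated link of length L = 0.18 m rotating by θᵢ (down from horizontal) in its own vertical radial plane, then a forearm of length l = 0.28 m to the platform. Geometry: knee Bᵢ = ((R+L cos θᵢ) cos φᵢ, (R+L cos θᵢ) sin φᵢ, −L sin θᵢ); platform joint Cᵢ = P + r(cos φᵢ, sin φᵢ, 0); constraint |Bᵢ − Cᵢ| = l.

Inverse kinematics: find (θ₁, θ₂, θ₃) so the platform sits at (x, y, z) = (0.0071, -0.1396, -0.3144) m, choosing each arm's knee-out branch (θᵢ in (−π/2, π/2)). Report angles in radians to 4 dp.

arm 1 (φ=0.0°): x'=0.0071, y'=-0.1396
  A cos θ + B sin θ = C:  0.0729·cos θ + -0.3144·sin θ = -0.2157
  θ1 = atan2(B,A) + arccos(C/0.3227) = 0.9598
arm 2 (φ=120.0°): x'=-0.1244, y'=0.0637
  e−x'=0.2044;  (l²−L²−(e−x')²−y'²−z²)/2L = -0.2742
  √(A²+B²)=0.3750;  θ2 = -0.9942+2.3906 ≈ 1.3964
φ3=240.0° → target in arm frame (0.1173, 0.0759)
  A=-0.0373, B=-0.3144, C=(l²−L²−A²−y'²−z²)/(2L)=-0.1667
  γ=atan2(-0.3144,-0.0373)=-1.6890;  ψ=arccos(-0.5265)=2.1253;  θ3=γ+ψ≈0.4362

θ₁ = 0.9598, θ₂ = 1.3964, θ₃ = 0.4362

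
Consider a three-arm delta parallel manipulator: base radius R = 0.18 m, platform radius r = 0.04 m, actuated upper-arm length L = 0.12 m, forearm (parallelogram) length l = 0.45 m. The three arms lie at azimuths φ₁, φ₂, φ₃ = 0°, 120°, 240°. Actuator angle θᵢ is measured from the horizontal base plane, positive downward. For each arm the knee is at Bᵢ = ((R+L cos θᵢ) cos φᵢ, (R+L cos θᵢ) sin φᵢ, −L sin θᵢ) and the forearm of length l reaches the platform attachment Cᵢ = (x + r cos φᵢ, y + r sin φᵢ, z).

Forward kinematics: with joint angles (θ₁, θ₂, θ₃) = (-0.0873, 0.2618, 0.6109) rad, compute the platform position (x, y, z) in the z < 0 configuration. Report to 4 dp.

(0.0676, 0.0420, -0.3944)

S1 = (0.2595·cos0.0°, 0.2595·sin0.0°, 0.0105) = (0.2595, 0.0000, 0.0105)
φ2=120.0°: virtual centre (-0.1280, 0.2216, -0.0311), radius l
S3 = (0.2383·cos240.0°, 0.2383·sin240.0°, -0.0688) = (-0.1191, -0.2064, -0.0688)
|S₂|²−|S₁|² = -0.0010;  |S₃|²−|S₁|² = -0.0059
plane₁₂: -0.7750x+0.4433y+-0.0830z = -0.0010
det = 0.6556;  x = 0.0047+-0.1595z,  y = 0.0059+-0.0915z
into |P−S₁|² = l²: 1.0338z² + 0.0593z + -0.1374 = 0;  Δ = 0.5717;  z = -0.3944 or 0.3370 → z<0 root = -0.3944
x = 0.0676, y = 0.0420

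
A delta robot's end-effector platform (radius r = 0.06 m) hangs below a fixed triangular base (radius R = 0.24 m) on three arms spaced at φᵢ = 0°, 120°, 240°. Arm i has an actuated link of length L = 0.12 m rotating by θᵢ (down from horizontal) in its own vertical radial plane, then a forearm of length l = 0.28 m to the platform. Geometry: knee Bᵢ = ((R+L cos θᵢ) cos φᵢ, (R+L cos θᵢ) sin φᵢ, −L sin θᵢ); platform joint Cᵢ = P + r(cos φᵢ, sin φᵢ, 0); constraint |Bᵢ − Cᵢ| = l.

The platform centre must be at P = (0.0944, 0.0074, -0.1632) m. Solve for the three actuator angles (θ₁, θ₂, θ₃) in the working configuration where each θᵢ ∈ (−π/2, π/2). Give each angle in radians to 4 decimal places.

θ₁ = -0.2619, θ₂ = 1.2218, θ₃ = 1.3086

arm 1 (φ=0.0°): x'=0.0944, y'=0.0074
  e−x'=0.0856;  (l²−L²−(e−x')²−y'²−z²)/2L = 0.1249
  θ1 = atan2(B,A) + arccos(C/0.1843) = -0.2619
φ2=120.0° → target in arm frame (-0.0408, -0.0855)
  e−x'=0.2208;  (l²−L²−(e−x')²−y'²−z²)/2L = -0.0779
  √(A²+B²)=0.2746;  θ2 = -0.6365+1.8583 ≈ 1.2218
arm 3 (φ=240.0°): x'=-0.0536, y'=0.0781
  A cos θ + B sin θ = C:  0.2336·cos θ + -0.1632·sin θ = -0.0971
  √(A²+B²)=0.2850;  θ3 = -0.6098+1.9184 ≈ 1.3086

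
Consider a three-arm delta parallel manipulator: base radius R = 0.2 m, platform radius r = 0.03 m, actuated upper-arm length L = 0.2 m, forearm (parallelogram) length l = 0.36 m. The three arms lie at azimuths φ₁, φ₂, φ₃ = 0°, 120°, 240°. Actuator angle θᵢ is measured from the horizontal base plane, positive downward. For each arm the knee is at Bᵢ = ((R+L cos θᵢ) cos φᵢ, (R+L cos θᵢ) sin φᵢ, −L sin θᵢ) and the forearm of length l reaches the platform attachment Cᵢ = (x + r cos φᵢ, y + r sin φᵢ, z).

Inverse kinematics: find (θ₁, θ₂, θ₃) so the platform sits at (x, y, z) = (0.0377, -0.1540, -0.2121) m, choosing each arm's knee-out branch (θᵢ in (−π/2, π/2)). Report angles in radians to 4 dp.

φ1=0.0° → target in arm frame (0.0377, -0.1540)
  e−x'=0.1323;  (l²−L²−(e−x')²−y'²−z²)/2L = 0.0085
  √(A²+B²)=0.2500;  θ1 = -1.0131+1.5368 ≈ 0.5238
φ2=120.0° → target in arm frame (-0.1522, 0.0444)
  A=0.3222, B=-0.2121, C=(l²−L²−A²−y'²−z²)/(2L)=-0.1529
  θ2 = atan2(B,A) + arccos(C/0.3858) = 1.3963
φ3=240.0° → target in arm frame (0.1145, 0.1096)
  A=0.0555, B=-0.2121, C=(l²−L²−A²−y'²−z²)/(2L)=0.0738
  θ3 = atan2(B,A) + arccos(C/0.2192) = -0.0874

θ₁ = 0.5238, θ₂ = 1.3963, θ₃ = -0.0874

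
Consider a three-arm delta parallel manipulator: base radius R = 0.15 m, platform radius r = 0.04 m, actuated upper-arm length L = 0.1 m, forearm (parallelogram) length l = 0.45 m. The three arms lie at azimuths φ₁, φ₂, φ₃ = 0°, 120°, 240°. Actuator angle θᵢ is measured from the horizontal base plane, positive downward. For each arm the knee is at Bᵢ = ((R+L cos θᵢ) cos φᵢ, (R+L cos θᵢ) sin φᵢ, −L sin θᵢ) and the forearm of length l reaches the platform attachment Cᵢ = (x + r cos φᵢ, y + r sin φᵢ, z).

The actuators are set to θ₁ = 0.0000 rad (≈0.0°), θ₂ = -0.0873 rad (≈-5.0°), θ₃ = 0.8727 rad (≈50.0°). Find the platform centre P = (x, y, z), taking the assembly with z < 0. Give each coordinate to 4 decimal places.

(0.0575, 0.1190, -0.4063)

centre 1 = (0.2100·cos0.0°, 0.2100·sin0.0°, 0.0000) = (0.2100, 0.0000, 0.0000)
centre 2 = (0.2096·cos120.0°, 0.2096·sin120.0°, 0.0087) = (-0.1048, 0.1815, 0.0087)
φ3=240.0°: virtual centre (-0.0871, -0.1509, -0.0766), radius l
subtract pairs → two planes through P
[-0.6296 0.3631 0.0174]·P = -0.0001;  [-0.5943 -0.3019 -0.1532]·P = -0.0079
det = 0.4058;  x = 0.0071+-0.1241z,  y = 0.0121+-0.2632z
into |P−centre ₁|² = l²: 1.0847z² + 0.0440z + -0.1612 = 0;  Δ = 0.7013;  z = -0.4063 or 0.3657 → z<0 root = -0.4063
x = 0.0575, y = 0.1190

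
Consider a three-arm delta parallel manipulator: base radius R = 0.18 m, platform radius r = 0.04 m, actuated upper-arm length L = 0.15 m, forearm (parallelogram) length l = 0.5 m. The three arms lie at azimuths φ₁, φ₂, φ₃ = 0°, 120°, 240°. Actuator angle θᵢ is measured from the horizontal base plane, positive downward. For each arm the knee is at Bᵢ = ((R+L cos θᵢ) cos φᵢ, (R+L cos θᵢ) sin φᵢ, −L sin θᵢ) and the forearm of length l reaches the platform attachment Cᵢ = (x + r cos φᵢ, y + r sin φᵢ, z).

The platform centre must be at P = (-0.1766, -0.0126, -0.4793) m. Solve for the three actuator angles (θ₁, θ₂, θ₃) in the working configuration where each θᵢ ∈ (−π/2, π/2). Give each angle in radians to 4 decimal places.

φ1=0.0° → target in arm frame (-0.1766, -0.0126)
  A=0.3166, B=-0.4793, C=(l²−L²−A²−y'²−z²)/(2L)=-0.3421
  √(A²+B²)=0.5744;  θ1 = -0.9870+2.2087 ≈ 1.2217
arm 2 (φ=120.0°): x'=0.0774, y'=0.1592
  e−x'=0.0626;  (l²−L²−(e−x')²−y'²−z²)/2L = -0.1050
  γ=atan2(-0.4793,0.0626)=-1.4409;  ψ=arccos(-0.2173)=1.7898;  θ2=γ+ψ≈0.3489
φ3=240.0° → target in arm frame (0.0992, -0.1466)
  A=0.0408, B=-0.4793, C=(l²−L²−A²−y'²−z²)/(2L)=-0.0847
  √(A²+B²)=0.4810;  θ3 = -1.4859+1.7477 ≈ 0.2618

θ₁ = 1.2217, θ₂ = 0.3489, θ₃ = 0.2618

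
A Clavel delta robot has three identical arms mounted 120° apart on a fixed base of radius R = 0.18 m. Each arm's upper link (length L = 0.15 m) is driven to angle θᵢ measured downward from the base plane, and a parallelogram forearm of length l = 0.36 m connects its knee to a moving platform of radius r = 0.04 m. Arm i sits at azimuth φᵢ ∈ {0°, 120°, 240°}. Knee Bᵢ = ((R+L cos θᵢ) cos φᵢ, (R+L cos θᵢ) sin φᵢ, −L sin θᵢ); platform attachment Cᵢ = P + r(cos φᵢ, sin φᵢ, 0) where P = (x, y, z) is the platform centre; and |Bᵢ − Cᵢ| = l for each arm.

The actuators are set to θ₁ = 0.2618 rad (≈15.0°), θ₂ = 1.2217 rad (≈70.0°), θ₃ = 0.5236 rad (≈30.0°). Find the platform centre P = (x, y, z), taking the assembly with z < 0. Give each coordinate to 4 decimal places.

φ1=0.0°: virtual centre (0.2849, 0.0000, -0.0388), radius l
centre 2 = (0.1913·cos120.0°, 0.1913·sin120.0°, -0.1410) = (-0.0957, 0.1657, -0.1410)
centre 3 = (0.2699·cos240.0°, 0.2699·sin240.0°, -0.0750) = (-0.1350, -0.2337, -0.0750)
|centre ₂|²−|centre ₁|² = -0.0262;  |centre ₃|²−|centre ₁|² = -0.0042
plane₁₂: -0.7611x+0.3314y+-0.2043z = -0.0262
Cramer: x(z) = 0.0215-0.1884z;  y(z) = -0.0297+0.1837z
quadratic in z: (1.0692)z²+(0.1660)z+(-0.0578)=0, √Δ=0.5244 → z ∈ {-0.3228, 0.1676}; z = -0.3228 (taking z<0)
x = 0.0823, y = -0.0890

(0.0823, -0.0890, -0.3228)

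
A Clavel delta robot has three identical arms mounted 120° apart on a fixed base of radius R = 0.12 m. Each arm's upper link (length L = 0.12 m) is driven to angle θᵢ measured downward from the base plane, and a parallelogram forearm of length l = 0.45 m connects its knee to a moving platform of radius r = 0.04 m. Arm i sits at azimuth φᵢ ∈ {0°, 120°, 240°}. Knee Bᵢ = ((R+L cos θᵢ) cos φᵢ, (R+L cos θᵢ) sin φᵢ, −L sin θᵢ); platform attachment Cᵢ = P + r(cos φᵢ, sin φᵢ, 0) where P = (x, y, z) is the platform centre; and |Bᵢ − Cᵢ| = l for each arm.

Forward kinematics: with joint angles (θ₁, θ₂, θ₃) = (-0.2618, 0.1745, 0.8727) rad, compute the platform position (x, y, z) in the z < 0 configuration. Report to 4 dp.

O1 = (0.1959·cos0.0°, 0.1959·sin0.0°, 0.0311) = (0.1959, 0.0000, 0.0311)
O2 = (0.1982·cos120.0°, 0.1982·sin120.0°, -0.0208) = (-0.0991, 0.1716, -0.0208)
arm 3 at φ=240.0°: (R−r)+L cos θ3 = 0.1571;  O3 = (-0.0786, -0.1361, -0.0919)
|O₂|²−|O₁|² = 0.0004;  |O₃|²−|O₁|² = -0.0062
linear system: -0.5900x+0.3433y = 0.0004−-0.1038z; -0.5490x+-0.2722y = -0.0062−-0.2460z
Cramer: x(z) = 0.0058-0.3229z;  y(z) = 0.0111-0.2526z
quadratic in z: (1.1680)z²+(0.0550)z+(-0.1653)=0, √Δ=0.8805 → z ∈ {-0.4005, 0.3533}; z = -0.4005 (taking z<0)
x = 0.1351, y = 0.1122

(0.1351, 0.1122, -0.4005)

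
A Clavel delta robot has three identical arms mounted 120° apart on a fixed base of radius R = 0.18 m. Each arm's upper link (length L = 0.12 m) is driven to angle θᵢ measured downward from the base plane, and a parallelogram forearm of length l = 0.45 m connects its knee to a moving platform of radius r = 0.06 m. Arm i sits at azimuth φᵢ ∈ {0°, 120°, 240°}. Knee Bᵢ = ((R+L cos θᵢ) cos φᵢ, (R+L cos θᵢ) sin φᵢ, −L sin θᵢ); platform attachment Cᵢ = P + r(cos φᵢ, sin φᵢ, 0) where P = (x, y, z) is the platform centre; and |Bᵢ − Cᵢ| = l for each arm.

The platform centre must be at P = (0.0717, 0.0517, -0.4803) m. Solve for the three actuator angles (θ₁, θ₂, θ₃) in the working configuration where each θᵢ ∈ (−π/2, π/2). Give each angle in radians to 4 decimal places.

θ₁ = 0.5236, θ₂ = 0.7854, θ₃ = 1.1348

φ1=0.0° → target in arm frame (0.0717, 0.0517)
  A cos θ + B sin θ = C:  0.0483·cos θ + -0.4803·sin θ = -0.1983
  θ1 = atan2(B,A) + arccos(C/0.4827) = 0.5236
φ2=120.0° → target in arm frame (0.0089, -0.0879)
  e−x'=0.1111;  (l²−L²−(e−x')²−y'²−z²)/2L = -0.2611
  √(A²+B²)=0.4930;  θ2 = -1.3435+2.1289 ≈ 0.7854
φ3=240.0° → target in arm frame (-0.0806, 0.0362)
  A cos θ + B sin θ = C:  0.2006·cos θ + -0.4803·sin θ = -0.3506
  θ3 = atan2(B,A) + arccos(C/0.5205) = 1.1348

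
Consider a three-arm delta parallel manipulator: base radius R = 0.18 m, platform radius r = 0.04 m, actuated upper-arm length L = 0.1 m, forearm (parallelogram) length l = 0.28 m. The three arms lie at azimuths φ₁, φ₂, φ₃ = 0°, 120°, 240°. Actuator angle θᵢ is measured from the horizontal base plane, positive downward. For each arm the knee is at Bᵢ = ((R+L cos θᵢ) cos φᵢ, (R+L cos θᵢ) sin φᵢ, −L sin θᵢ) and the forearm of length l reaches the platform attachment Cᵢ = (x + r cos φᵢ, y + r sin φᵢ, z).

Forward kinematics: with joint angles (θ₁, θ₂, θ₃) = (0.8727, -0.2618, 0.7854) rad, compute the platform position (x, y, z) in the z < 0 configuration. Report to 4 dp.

(-0.0407, 0.0577, -0.1993)

O1 = (0.2043·cos0.0°, 0.2043·sin0.0°, -0.0766) = (0.2043, 0.0000, -0.0766)
O2 = (0.2366·cos120.0°, 0.2366·sin120.0°, 0.0259) = (-0.1183, 0.2049, 0.0259)
O3 = (0.2107·cos240.0°, 0.2107·sin240.0°, -0.0707) = (-0.1054, -0.1825, -0.0707)
eliminate P² terms by subtracting sphere 1 from 2 and 3
[-0.6451 0.4098 0.2050]·P = 0.0090;  [-0.6193 -0.3650 0.0118]·P = 0.0018
det = 0.4892;  x = -0.0083+0.1628z,  y = 0.0091+-0.2439z
into |P−O₁|² = l²: 1.0860z² + 0.0796z + -0.0273 = 0;  Δ = 0.1248;  z = -0.1993 or 0.1260 → z<0 root = -0.1993
x = -0.0407, y = 0.0577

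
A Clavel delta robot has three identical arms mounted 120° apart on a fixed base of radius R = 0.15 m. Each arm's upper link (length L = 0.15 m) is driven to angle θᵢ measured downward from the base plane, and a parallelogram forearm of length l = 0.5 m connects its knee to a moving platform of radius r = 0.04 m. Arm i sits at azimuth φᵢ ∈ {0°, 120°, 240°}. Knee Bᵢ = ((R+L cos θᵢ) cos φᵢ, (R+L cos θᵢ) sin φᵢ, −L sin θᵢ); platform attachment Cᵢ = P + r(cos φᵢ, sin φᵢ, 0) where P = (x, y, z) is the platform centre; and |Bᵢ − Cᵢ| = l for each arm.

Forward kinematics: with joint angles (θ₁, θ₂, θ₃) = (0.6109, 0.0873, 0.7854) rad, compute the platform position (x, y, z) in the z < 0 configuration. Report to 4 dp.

φ1=0.0°: virtual centre (0.2329, 0.0000, -0.0860), radius l
centre 2 = (0.2594·cos120.0°, 0.2594·sin120.0°, -0.0131) = (-0.1297, 0.2247, -0.0131)
centre 3 = (0.2161·cos240.0°, 0.2161·sin240.0°, -0.1061) = (-0.1080, -0.1871, -0.1061)
|centre ₂|²−|centre ₁|² = 0.0058;  |centre ₃|²−|centre ₁|² = -0.0037
plane₁₂: -0.7252x+0.4493y+0.1459z = 0.0058
Cramer: x(z) = -0.0009+0.0634z;  y(z) = 0.0115-0.2225z
quadratic in z: (1.0535)z²+(0.1373)z+(-0.1878)=0, √Δ=0.9002 → z ∈ {-0.4924, 0.3621}; z = -0.4924 (taking z<0)
x = -0.0321, y = 0.1211

(-0.0321, 0.1211, -0.4924)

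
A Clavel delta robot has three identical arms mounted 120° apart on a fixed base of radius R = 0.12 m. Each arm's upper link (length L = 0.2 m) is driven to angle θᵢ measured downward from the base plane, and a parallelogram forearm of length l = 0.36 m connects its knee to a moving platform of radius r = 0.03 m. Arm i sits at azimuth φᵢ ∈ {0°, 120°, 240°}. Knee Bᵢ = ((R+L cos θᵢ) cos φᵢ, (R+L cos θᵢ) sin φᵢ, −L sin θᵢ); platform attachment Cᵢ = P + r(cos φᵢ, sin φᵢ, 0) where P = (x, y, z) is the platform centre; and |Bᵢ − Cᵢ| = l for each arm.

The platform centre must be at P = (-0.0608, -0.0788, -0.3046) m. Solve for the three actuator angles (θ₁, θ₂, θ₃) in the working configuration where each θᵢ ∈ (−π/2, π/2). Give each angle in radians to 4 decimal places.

rotate P by −φ1: (-0.0608, -0.0788, -0.3046)
  A cos θ + B sin θ = C:  0.1508·cos θ + -0.3046·sin θ = -0.0803
  θ1 = atan2(B,A) + arccos(C/0.3399) = 0.6983
φ2=120.0° → target in arm frame (-0.0378, 0.0921)
  A cos θ + B sin θ = C:  0.1278·cos θ + -0.3046·sin θ = -0.0700
  γ=atan2(-0.3046,0.1278)=-1.1734;  ψ=arccos(-0.2119)=1.7843;  θ2=γ+ψ≈0.6109
rotate P by −φ3: (0.0986, -0.0133, -0.3046)
  e−x'=-0.0086;  (l²−L²−(e−x')²−y'²−z²)/2L = -0.0086
  γ=atan2(-0.3046,-0.0086)=-1.5992;  ψ=arccos(-0.0282)=1.5990;  θ3=γ+ψ≈-0.0002

θ₁ = 0.6983, θ₂ = 0.6109, θ₃ = -0.0002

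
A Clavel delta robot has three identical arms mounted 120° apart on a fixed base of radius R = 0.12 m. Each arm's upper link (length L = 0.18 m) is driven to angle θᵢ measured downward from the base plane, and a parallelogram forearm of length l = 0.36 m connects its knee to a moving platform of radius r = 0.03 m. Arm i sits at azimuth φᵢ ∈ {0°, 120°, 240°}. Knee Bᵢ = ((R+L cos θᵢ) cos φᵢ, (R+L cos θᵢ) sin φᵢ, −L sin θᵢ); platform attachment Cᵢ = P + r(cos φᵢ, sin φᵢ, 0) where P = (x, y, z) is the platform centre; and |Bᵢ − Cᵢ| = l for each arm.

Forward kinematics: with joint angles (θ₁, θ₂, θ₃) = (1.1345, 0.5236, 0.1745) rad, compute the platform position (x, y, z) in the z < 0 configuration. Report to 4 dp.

centre 1 = (0.1661·cos0.0°, 0.1661·sin0.0°, -0.1631) = (0.1661, 0.0000, -0.1631)
φ2=120.0°: virtual centre (-0.1229, 0.2129, -0.0900), radius l
arm 3 at φ=240.0°: ρ3 = 0.2673;  centre 3 = (-0.1336, -0.2315, -0.0313)
subtract pairs → two planes through P
[-0.5780 0.4259 0.1463]·P = 0.0144;  [-0.5994 -0.4629 0.2638]·P = 0.0182
Cramer: x(z) = -0.0276+0.3444z;  y(z) = -0.0037+0.1239z
into |P−centre ₁|² = l²: 1.1339z² + 0.1920z + -0.0655 = 0;  Δ = 0.3339;  z = -0.3395 or 0.1701 → z<0 root = -0.3395
x = -0.1445, y = -0.0457

(-0.1445, -0.0457, -0.3395)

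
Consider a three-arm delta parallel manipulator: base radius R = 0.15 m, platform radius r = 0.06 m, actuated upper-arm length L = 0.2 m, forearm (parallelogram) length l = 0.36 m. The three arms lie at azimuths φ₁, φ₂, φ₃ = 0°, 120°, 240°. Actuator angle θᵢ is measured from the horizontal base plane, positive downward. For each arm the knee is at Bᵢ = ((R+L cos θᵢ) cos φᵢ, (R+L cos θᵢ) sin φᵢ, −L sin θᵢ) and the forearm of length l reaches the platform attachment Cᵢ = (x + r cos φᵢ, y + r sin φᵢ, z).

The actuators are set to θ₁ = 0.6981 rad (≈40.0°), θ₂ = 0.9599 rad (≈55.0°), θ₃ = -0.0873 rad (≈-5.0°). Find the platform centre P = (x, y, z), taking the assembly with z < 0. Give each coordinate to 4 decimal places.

(-0.0330, -0.1451, -0.3082)

S1 = (0.2432·cos0.0°, 0.2432·sin0.0°, -0.1286) = (0.2432, 0.0000, -0.1286)
φ2=120.0°: virtual centre (-0.1024, 0.1773, -0.1638), radius l
S3 = (0.2892·cos240.0°, 0.2892·sin240.0°, 0.0174) = (-0.1446, -0.2505, 0.0174)
eliminate P² terms by subtracting sphere 1 from 2 and 3
plane₁₂: -0.6911x+0.3546y+-0.0705z = -0.0069
det = 0.6213;  x = 0.0009+0.1098z,  y = -0.0179+0.4129z
into |P−S₁|² = l²: 1.1825z² + 0.1892z + -0.0540 = 0;  Δ = 0.2913;  z = -0.3082 or 0.1482 → z<0 root = -0.3082
x = -0.0330, y = -0.1451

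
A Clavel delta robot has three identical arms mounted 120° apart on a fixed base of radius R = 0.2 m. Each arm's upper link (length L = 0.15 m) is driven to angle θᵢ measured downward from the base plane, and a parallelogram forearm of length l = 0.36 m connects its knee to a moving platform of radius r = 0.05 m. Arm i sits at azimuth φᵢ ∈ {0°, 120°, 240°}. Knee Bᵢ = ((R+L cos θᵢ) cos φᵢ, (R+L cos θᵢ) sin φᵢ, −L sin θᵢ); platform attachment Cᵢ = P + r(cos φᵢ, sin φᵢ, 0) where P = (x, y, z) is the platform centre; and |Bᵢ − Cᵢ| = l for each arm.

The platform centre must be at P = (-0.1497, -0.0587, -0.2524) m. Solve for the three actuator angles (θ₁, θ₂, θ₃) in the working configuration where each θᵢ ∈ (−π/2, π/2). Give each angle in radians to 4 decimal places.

θ₁ = 1.3090, θ₂ = 0.4365, θ₃ = -0.3489

arm 1 (φ=0.0°): x'=-0.1497, y'=-0.0587
  A=0.2997, B=-0.2524, C=(l²−L²−A²−y'²−z²)/(2L)=-0.1662
  √(A²+B²)=0.3918;  θ1 = -0.6999+2.0090 ≈ 1.3090
φ2=120.0° → target in arm frame (0.0240, 0.1590)
  e−x'=0.1260;  (l²−L²−(e−x')²−y'²−z²)/2L = 0.0075
  γ=atan2(-0.2524,0.1260)=-1.1078;  ψ=arccos(0.0265)=1.5443;  θ2=γ+ψ≈0.4365
φ3=240.0° → target in arm frame (0.1257, -0.1003)
  A cos θ + B sin θ = C:  0.0243·cos θ + -0.2524·sin θ = 0.1091
  θ3 = atan2(B,A) + arccos(C/0.2536) = -0.3489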